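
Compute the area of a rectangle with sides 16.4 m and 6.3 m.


Shape: rectangle
Length l = 16.4 m, Width w = 6.3 m
Formula: A = l * w
A = 16.4 * 6.3
A = 103.32
103.32 m^2


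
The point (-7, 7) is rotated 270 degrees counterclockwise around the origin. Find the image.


Transformation: rotation about the origin
Original point: (-7, 7)
Rule for 270 deg counterclockwise: (x, y) -> (y, -x)
Apply: (-7, 7) -> (7, 7)
(7, 7)


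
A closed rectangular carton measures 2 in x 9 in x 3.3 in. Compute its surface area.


Shape: rectangular prism
l = 2 in, w = 9 in, h = 3.3 in
Formula: SA = 2(lw + lh + wh)
lw = 18, lh = 6.6, wh = 29.7
lw + lh + wh = 54.3
SA = 2 * 54.3
SA = 108.6
108.6 in^2


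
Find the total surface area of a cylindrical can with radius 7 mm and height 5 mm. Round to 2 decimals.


Shape: closed cylinder
Radius r = 7 mm, Height h = 5 mm
Formula: SA = 2*pi*r^2 + 2*pi*r*h = 2*pi*r*(r + h)
r + h = 12
2 * r * (r + h) = 2 * 7 * 12 = 168
SA = 168 * pi
SA = 527.79
527.79 mm^2


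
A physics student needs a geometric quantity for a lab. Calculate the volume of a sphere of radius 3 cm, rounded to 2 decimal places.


Shape: sphere
Radius r = 3 cm
Formula: V = (4/3) * pi * r^3
r^3 = 27
(4/3) * 27 = 36
V = 36 * pi
V = 113.1
113.1 cm^3


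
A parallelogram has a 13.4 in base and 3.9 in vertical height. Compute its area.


Shape: parallelogram
Base b = 13.4 in, Height h = 3.9 in
Formula: A = b * h
A = 13.4 * 3.9
A = 52.26
52.26 in^2


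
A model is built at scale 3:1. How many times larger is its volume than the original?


Linear scale factor k = 3
Rule: under a linear scaling by k, volumes scale by k^3.
k^3 = 3 * 3 * 3
k^3 = 9 * 3
k^3 = 27
Volume scales by a factor of 27.
27 (dimensionless)


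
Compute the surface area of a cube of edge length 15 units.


Shape: cube
Side s = 15 units
A cube has 6 square faces.
Formula: SA = 6 * s^2
s^2 = 225
SA = 6 * 225
SA = 1350
1350 units^2


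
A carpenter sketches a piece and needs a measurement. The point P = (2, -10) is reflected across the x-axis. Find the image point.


Transformation: reflection
Original point: (2, -10)
Rule for reflection over the x-axis: (x, y) -> (x, -y)
Apply: (2, -10) -> (2, 10)
(2, 10)


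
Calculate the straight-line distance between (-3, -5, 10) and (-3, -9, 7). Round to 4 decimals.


3D distance between two points
P1 = (-3, -5, 10), P2 = (-3, -9, 7)
Formula: d = sqrt((x2-x1)^2 + (y2-y1)^2 + (z2-z1)^2)
dx = -3 - -3 = 0
dy = -9 - -5 = -4
dz = 7 - 10 = -3
dx^2 + dy^2 + dz^2 = 0 + 16 + 9 = 25
d = sqrt(25)
d = 5.0
5 units


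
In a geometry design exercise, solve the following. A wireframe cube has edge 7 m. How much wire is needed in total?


Shape: cube
Side s = 7 m
A cube has 12 edges, all equal.
Formula: total edge length = 12 * s
Total = 12 * 7
Total = 84
84 m


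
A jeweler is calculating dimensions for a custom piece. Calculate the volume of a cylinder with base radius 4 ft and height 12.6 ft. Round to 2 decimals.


Shape: cylinder
Radius r = 4 ft, Height h = 12.6 ft
Formula: V = pi * r^2 * h
r^2 = 16
V = pi * 16 * 12.6
V = 201.6 * pi
V = 633.35
633.35 ft^3


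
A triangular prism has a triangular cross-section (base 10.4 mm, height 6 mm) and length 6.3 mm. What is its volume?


Shape: triangular prism
Triangle base = 10.4 mm, triangle height = 6 mm, prism length L = 6.3 mm
Formula: V = (1/2 * b * h_tri) * L
Cross-section area = 0.5 * 10.4 * 6 = 31.2
V = 31.2 * 6.3
V = 196.56
196.56 mm^3


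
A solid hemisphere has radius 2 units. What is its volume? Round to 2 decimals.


Shape: hemisphere (half of a sphere)
Radius r = 2 units
Formula: V = (1/2) * (4/3) * pi * r^3 = (2/3) * pi * r^3
r^3 = 8
(2/3) * 8 = 5.333333
V = 5.333333 * pi
V = 16.76
16.76 units^3


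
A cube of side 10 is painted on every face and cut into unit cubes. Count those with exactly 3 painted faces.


Large cube: 10 x 10 x 10, cut into unit cubes.
Cubes with 3 painted faces are at the corners. A cube always has 8 corners.
Count = 8
8 unit cubes


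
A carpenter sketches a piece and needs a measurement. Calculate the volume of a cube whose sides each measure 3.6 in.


Shape: cube
Side s = 3.6 in
Formula: V = s^3
V = 3.6 * 3.6 * 3.6
V = 12.96 * 3.6
V = 46.656
46.656 in^3


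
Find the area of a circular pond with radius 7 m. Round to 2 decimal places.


Shape: circle
Radius r = 7 m
Formula: A = pi * r^2
r^2 = 7^2 = 49
A = pi * 49
A = 153.94
153.94 m^2


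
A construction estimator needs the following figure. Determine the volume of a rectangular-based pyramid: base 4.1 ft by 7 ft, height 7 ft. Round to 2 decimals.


Shape: rectangular pyramid
Base: 4.1 ft x 7 ft, Height h = 7 ft
Formula: V = (1/3) * base_area * h
base_area = 4.1 * 7 = 28.7
base_area * h = 28.7 * 7 = 200.9
V = 200.9 / 3
V = 66.97
66.97 ft^3


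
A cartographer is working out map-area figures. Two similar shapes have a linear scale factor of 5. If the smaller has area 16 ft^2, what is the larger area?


Linear scale factor k = 5
Original area = 16 ft^2
Rule: under a linear scaling by k, areas scale by k^2.
k^2 = 5^2 = 25
New area = 16 * 25
New area = 400
400 ft^2


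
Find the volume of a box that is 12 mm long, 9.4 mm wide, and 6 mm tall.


Shape: rectangular prism
l = 12 mm, w = 9.4 mm, h = 6 mm
Formula: V = l * w * h
V = 12 * 9.4 * 6
V = 112.8 * 6
V = 676.8
676.8 mm^3


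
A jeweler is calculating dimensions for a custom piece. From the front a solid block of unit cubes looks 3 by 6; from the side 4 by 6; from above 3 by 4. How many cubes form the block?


Orthographic views of a solid rectangular block:
Front view 3 x 6 -> length = 3, height = 6
Side view 4 x 6 -> width = 4, height = 6 (consistent)
Top view 3 x 4 -> confirms length = 3, width = 4
The block is 3 x 4 x 6.
Total unit cubes = 3 * 4 * 6 = 72
72 unit cubes


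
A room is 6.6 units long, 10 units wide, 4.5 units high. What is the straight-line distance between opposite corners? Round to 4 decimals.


Shape: rectangular box (space diagonal)
l = 6.6 units, w = 10 units, h = 4.5 units
Visualize: the diagonal of the base, then a right triangle with that diagonal and the height.
Formula: d = sqrt(l^2 + w^2 + h^2)
l^2 + w^2 + h^2 = 43.56 + 100 + 20.25 = 163.81
d = sqrt(163.81)
d = 12.7988
12.7988 units


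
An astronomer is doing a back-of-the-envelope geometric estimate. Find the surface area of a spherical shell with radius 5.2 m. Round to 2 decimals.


Shape: sphere
Radius r = 5.2 m
Formula: SA = 4 * pi * r^2
r^2 = 27.04
SA = 4 * pi * 27.04
SA = 108.16 * pi
SA = 339.79
339.79 m^2


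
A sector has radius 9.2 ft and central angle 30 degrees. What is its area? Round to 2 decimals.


Shape: circular sector
Radius r = 9.2 ft, Angle = 30 degrees
Formula: A = (angle/360) * pi * r^2
r^2 = 84.64
Fraction of circle = 30/360
A = (30/360) * pi * 84.64
A = 7.053333 * pi
A = 22.16
22.16 ft^2


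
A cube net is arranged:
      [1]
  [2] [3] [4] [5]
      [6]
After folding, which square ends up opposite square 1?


Net: cross layout. Take square 3 as the base (bottom).
Fold the four squares in the horizontal row up around 3: 2 -> left, 4 -> right, 5 wraps to the top.
Fold 1 and 6 up from 3: 1 -> back, 6 -> front.
Opposite pairs are therefore: (1, 6), (2, 4), (3, 5).
Face 1 is opposite face 6.
face 6


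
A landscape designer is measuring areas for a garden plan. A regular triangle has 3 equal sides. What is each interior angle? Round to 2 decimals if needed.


Shape: regular triangle (3 sides)
Formula: interior angle = (n - 2) * 180 / n
(n - 2) = 1
(n - 2) * 180 = 180
angle = 180 / 3
angle = 60
60 degrees


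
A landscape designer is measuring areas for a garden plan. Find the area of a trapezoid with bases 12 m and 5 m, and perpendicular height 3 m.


Shape: trapezoid
Parallel sides a = 12 m, b = 5 m; Height h = 3 m
Formula: A = (a + b) * h / 2
a + b = 12 + 5 = 17
A = 17 * 3 / 2
A = 51 / 2
A = 25.5
25.5 m^2


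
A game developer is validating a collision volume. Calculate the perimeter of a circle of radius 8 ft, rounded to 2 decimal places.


Shape: circle
Radius r = 8 ft
Formula: C = 2 * pi * r
C = 2 * pi * 8
C = 16 * pi
C = 50.27
50.27 ft


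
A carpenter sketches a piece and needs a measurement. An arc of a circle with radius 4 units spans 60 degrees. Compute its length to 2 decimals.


Shape: circular arc
Radius r = 4 units, Angle = 60 degrees
Formula: L = (angle/360) * 2 * pi * r
2 * pi * r = 8 * pi
L = (60/360) * 8 * pi
L = 1.333333 * pi
L = 4.19
4.19 units


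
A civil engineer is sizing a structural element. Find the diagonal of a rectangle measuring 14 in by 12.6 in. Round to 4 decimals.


Shape: rectangle (diagonal via Pythagoras)
Sides: 14 in and 12.6 in
Formula: d = sqrt(l^2 + w^2)
l^2 = 196, w^2 = 158.76
l^2 + w^2 = 354.76
d = sqrt(354.76)
d = 18.8351
18.8351 in


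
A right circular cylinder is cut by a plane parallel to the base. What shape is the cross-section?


Solid: right circular cylinder
Cutting plane: parallel to the base
Visualize the intersection of the plane with the solid's surface.
The boundary of the cut region is a circle.
circle


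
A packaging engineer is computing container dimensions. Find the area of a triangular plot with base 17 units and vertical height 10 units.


Shape: triangle
Base b = 17 units, Height h = 10 units
Formula: A = (1/2) * b * h
A = 0.5 * 17 * 10
A = 0.5 * 170
A = 85
85 units^2


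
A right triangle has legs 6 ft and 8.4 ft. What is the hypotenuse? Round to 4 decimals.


Shape: right triangle
Legs a = 6 ft, b = 8.4 ft
Formula: c = sqrt(a^2 + b^2)
a^2 = 36, b^2 = 70.56
a^2 + b^2 = 106.56
c = sqrt(106.56)
c = 10.3228
10.3228 ft


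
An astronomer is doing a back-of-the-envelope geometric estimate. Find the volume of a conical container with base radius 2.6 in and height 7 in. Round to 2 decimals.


Shape: cone
Radius r = 2.6 in, Height h = 7 in
Formula: V = (1/3) * pi * r^2 * h
r^2 = 6.76
pi * r^2 * h = pi * 6.76 * 7 = 47.32 * pi
V = 47.32 * pi / 3
V = 49.55
49.55 in^3


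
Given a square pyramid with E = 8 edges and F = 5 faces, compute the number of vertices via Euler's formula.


Polyhedron: square pyramid
Euler's formula for convex polyhedra: V - E + F = 2
Given: E = 8 edges and F = 5 faces
Solve for V:
V = 2 + E - F = 2 + 8 - 5 = 5
5 vertices


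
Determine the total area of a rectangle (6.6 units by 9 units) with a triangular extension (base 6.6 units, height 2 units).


Composite shape: rectangle + triangle
Rectangle area = 6.6 * 9 = 59.4
Triangle area = 0.5 * 6.6 * 2 = 6.6
Total = 59.4 + 6.6
Total = 66
66 units^2


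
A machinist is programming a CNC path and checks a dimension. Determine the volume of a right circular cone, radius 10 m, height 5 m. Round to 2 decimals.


Shape: cone
Radius r = 10 m, Height h = 5 m
Formula: V = (1/3) * pi * r^2 * h
r^2 = 100
pi * r^2 * h = pi * 100 * 5 = 500 * pi
V = 500 * pi / 3
V = 523.6
523.6 m^3


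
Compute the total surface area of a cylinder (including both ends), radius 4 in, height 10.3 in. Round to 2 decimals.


Shape: closed cylinder
Radius r = 4 in, Height h = 10.3 in
Formula: SA = 2*pi*r^2 + 2*pi*r*h = 2*pi*r*(r + h)
r + h = 14.3
2 * r * (r + h) = 2 * 4 * 14.3 = 114.4
SA = 114.4 * pi
SA = 359.4
359.4 in^2


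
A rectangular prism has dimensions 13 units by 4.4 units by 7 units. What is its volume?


Shape: rectangular prism
l = 13 units, w = 4.4 units, h = 7 units
Formula: V = l * w * h
V = 13 * 4.4 * 7
V = 57.2 * 7
V = 400.4
400.4 units^3


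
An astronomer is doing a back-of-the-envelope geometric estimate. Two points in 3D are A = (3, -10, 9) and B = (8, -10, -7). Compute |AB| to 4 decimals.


3D distance between two points
P1 = (3, -10, 9), P2 = (8, -10, -7)
Formula: d = sqrt((x2-x1)^2 + (y2-y1)^2 + (z2-z1)^2)
dx = 8 - 3 = 5
dy = -10 - -10 = 0
dz = -7 - 9 = -16
dx^2 + dy^2 + dz^2 = 25 + 0 + 256 = 281
d = sqrt(281)
d = 16.7631
16.7631 units


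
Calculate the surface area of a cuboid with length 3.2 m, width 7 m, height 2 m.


Shape: rectangular prism
l = 3.2 m, w = 7 m, h = 2 m
Formula: SA = 2(lw + lh + wh)
lw = 22.4, lh = 6.4, wh = 14
lw + lh + wh = 42.8
SA = 2 * 42.8
SA = 85.6
85.6 m^2


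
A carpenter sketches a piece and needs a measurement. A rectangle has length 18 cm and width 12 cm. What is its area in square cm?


Shape: rectangle
Length l = 18 cm, Width w = 12 cm
Formula: A = l * w
A = 18 * 12
A = 216
216 cm^2


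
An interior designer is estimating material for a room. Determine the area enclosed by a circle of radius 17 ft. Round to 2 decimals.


Shape: circle
Radius r = 17 ft
Formula: A = pi * r^2
r^2 = 17^2 = 289
A = pi * 289
A = 907.92
907.92 ft^2


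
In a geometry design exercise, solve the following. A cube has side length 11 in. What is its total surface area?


Shape: cube
Side s = 11 in
A cube has 6 square faces.
Formula: SA = 6 * s^2
s^2 = 121
SA = 6 * 121
SA = 726
726 in^2


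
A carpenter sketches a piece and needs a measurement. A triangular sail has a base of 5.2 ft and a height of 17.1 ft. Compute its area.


Shape: triangle
Base b = 5.2 ft, Height h = 17.1 ft
Formula: A = (1/2) * b * h
A = 0.5 * 5.2 * 17.1
A = 0.5 * 88.92
A = 44.46
44.46 ft^2


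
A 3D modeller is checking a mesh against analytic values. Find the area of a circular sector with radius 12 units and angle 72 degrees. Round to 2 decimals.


Shape: circular sector
Radius r = 12 units, Angle = 72 degrees
Formula: A = (angle/360) * pi * r^2
r^2 = 144
Fraction of circle = 72/360
A = (72/360) * pi * 144
A = 28.8 * pi
A = 90.48
90.48 units^2


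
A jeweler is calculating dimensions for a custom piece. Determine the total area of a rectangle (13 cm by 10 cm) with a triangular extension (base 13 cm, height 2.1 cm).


Composite shape: rectangle + triangle
Rectangle area = 13 * 10 = 130
Triangle area = 0.5 * 13 * 2.1 = 13.65
Total = 130 + 13.65
Total = 143.65
143.65 cm^2


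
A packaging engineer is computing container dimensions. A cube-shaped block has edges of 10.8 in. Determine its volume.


Shape: cube
Side s = 10.8 in
Formula: V = s^3
V = 10.8 * 10.8 * 10.8
V = 116.64 * 10.8
V = 1259.712
1259.712 in^3


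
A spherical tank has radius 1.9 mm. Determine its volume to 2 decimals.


Shape: sphere
Radius r = 1.9 mm
Formula: V = (4/3) * pi * r^3
r^3 = 6.859
(4/3) * 6.859 = 9.145333
V = 9.145333 * pi
V = 28.73
28.73 mm^3


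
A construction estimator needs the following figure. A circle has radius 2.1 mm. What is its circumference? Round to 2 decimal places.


Shape: circle
Radius r = 2.1 mm
Formula: C = 2 * pi * r
C = 2 * pi * 2.1
C = 4.2 * pi
C = 13.19
13.19 mm


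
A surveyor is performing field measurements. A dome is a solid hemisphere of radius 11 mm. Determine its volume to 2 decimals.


Shape: hemisphere (half of a sphere)
Radius r = 11 mm
Formula: V = (1/2) * (4/3) * pi * r^3 = (2/3) * pi * r^3
r^3 = 1331
(2/3) * 1331 = 887.333333
V = 887.333333 * pi
V = 2787.64
2787.64 mm^3


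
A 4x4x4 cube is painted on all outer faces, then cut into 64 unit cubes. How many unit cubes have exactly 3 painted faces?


Large cube: 4 x 4 x 4, cut into unit cubes.
Cubes with 3 painted faces are at the corners. A cube always has 8 corners.
Count = 8
8 unit cubes


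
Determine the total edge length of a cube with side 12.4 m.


Shape: cube
Side s = 12.4 m
A cube has 12 edges, all equal.
Formula: total edge length = 12 * s
Total = 12 * 12.4
Total = 148.8
148.8 m


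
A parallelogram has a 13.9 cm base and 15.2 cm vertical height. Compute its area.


Shape: parallelogram
Base b = 13.9 cm, Height h = 15.2 cm
Formula: A = b * h
A = 13.9 * 15.2
A = 211.28
211.28 cm^2


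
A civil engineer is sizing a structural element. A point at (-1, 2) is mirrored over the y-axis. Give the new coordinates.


Transformation: reflection
Original point: (-1, 2)
Rule for reflection over the y-axis: (x, y) -> (-x, y)
Apply: (-1, 2) -> (1, 2)
(1, 2)


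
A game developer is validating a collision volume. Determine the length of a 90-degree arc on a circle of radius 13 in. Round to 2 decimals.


Shape: circular arc
Radius r = 13 in, Angle = 90 degrees
Formula: L = (angle/360) * 2 * pi * r
2 * pi * r = 26 * pi
L = (90/360) * 26 * pi
L = 6.5 * pi
L = 20.42
20.42 in


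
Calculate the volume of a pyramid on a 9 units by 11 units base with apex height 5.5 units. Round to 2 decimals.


Shape: rectangular pyramid
Base: 9 units x 11 units, Height h = 5.5 units
Formula: V = (1/3) * base_area * h
base_area = 9 * 11 = 99
base_area * h = 99 * 5.5 = 544.5
V = 544.5 / 3
V = 181.5
181.5 units^3


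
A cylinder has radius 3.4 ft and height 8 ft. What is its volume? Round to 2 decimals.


Shape: cylinder
Radius r = 3.4 ft, Height h = 8 ft
Formula: V = pi * r^2 * h
r^2 = 11.56
V = pi * 11.56 * 8
V = 92.48 * pi
V = 290.53
290.53 ft^3


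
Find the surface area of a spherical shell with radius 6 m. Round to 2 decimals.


Shape: sphere
Radius r = 6 m
Formula: SA = 4 * pi * r^2
r^2 = 36
SA = 4 * pi * 36
SA = 144 * pi
SA = 452.39
452.39 m^2


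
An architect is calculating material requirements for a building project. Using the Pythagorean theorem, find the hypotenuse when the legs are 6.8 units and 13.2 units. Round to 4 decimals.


Shape: right triangle
Legs a = 6.8 units, b = 13.2 units
Formula: c = sqrt(a^2 + b^2)
a^2 = 46.24, b^2 = 174.24
a^2 + b^2 = 220.48
c = sqrt(220.48)
c = 14.8486
14.8486 units


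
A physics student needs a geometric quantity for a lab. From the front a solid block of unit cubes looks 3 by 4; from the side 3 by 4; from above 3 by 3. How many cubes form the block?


Orthographic views of a solid rectangular block:
Front view 3 x 4 -> length = 3, height = 4
Side view 3 x 4 -> width = 3, height = 4 (consistent)
Top view 3 x 3 -> confirms length = 3, width = 3
The block is 3 x 3 x 4.
Total unit cubes = 3 * 3 * 4 = 36
36 unit cubes


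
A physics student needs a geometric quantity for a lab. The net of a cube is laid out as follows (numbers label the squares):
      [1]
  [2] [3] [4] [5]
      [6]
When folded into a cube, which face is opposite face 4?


Net: cross layout. Take square 3 as the base (bottom).
Fold the four squares in the horizontal row up around 3: 2 -> left, 4 -> right, 5 wraps to the top.
Fold 1 and 6 up from 3: 1 -> back, 6 -> front.
Opposite pairs are therefore: (1, 6), (2, 4), (3, 5).
Face 4 is opposite face 2.
face 2


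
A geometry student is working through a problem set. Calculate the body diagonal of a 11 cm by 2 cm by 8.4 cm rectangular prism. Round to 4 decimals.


Shape: rectangular box (space diagonal)
l = 11 cm, w = 2 cm, h = 8.4 cm
Visualize: the diagonal of the base, then a right triangle with that diagonal and the height.
Formula: d = sqrt(l^2 + w^2 + h^2)
l^2 + w^2 + h^2 = 121 + 4 + 70.56 = 195.56
d = sqrt(195.56)
d = 13.9843
13.9843 cm


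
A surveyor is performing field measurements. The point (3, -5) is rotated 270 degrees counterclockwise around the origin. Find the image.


Transformation: rotation about the origin
Original point: (3, -5)
Rule for 270 deg counterclockwise: (x, y) -> (y, -x)
Apply: (3, -5) -> (-5, -3)
(-5, -3)


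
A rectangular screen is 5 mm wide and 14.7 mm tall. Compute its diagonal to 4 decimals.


Shape: rectangle (diagonal via Pythagoras)
Sides: 5 mm and 14.7 mm
Formula: d = sqrt(l^2 + w^2)
l^2 = 25, w^2 = 216.09
l^2 + w^2 = 241.09
d = sqrt(241.09)
d = 15.5271
15.5271 mm


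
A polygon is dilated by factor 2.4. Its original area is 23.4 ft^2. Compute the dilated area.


Linear scale factor k = 2.4
Original area = 23.4 ft^2
Rule: under a linear scaling by k, areas scale by k^2.
k^2 = 2.4^2 = 5.76
New area = 23.4 * 5.76
New area = 134.784
134.784 ft^2


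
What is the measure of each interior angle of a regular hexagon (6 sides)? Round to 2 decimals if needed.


Shape: regular hexagon (6 sides)
Formula: interior angle = (n - 2) * 180 / n
(n - 2) = 4
(n - 2) * 180 = 720
angle = 720 / 6
angle = 120
120 degrees


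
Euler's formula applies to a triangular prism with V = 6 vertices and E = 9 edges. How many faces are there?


Polyhedron: triangular prism
Euler's formula for convex polyhedra: V - E + F = 2
Given: V = 6 vertices and E = 9 edges
Solve for F:
F = 2 + E - V = 2 + 9 - 6 = 5
5 faces


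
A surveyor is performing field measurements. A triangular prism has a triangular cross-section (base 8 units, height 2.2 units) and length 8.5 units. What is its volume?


Shape: triangular prism
Triangle base = 8 units, triangle height = 2.2 units, prism length L = 8.5 units
Formula: V = (1/2 * b * h_tri) * L
Cross-section area = 0.5 * 8 * 2.2 = 8.8
V = 8.8 * 8.5
V = 74.8
74.8 units^3


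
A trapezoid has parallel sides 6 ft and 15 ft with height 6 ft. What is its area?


Shape: trapezoid
Parallel sides a = 6 ft, b = 15 ft; Height h = 6 ft
Formula: A = (a + b) * h / 2
a + b = 6 + 15 = 21
A = 21 * 6 / 2
A = 126 / 2
A = 63
63 ft^2


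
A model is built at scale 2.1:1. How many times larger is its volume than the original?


Linear scale factor k = 2.1
Rule: under a linear scaling by k, volumes scale by k^3.
k^3 = 2.1 * 2.1 * 2.1
k^3 = 4.41 * 2.1
k^3 = 9.261
Volume scales by a factor of 9.261.
9.261 (dimensionless)


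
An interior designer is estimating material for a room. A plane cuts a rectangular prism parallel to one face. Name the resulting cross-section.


Solid: rectangular prism
Cutting plane: parallel to one face
Visualize the intersection of the plane with the solid's surface.
The boundary of the cut region is a rectangle.
rectangle


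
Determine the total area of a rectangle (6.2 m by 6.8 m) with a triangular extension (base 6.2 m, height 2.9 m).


Composite shape: rectangle + triangle
Rectangle area = 6.2 * 6.8 = 42.16
Triangle area = 0.5 * 6.2 * 2.9 = 8.99
Total = 42.16 + 8.99
Total = 51.15
51.15 m^2


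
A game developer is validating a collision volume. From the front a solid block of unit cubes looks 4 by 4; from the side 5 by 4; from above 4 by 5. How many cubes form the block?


Orthographic views of a solid rectangular block:
Front view 4 x 4 -> length = 4, height = 4
Side view 5 x 4 -> width = 5, height = 4 (consistent)
Top view 4 x 5 -> confirms length = 4, width = 5
The block is 4 x 5 x 4.
Total unit cubes = 4 * 5 * 4 = 80
80 unit cubes


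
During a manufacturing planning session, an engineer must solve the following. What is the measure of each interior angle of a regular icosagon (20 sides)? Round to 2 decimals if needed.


Shape: regular icosagon (20 sides)
Formula: interior angle = (n - 2) * 180 / n
(n - 2) = 18
(n - 2) * 180 = 3240
angle = 3240 / 20
angle = 162
162 degrees


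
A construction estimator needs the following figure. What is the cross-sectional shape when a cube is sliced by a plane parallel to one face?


Solid: cube
Cutting plane: parallel to one face
Visualize the intersection of the plane with the solid's surface.
The boundary of the cut region is a square.
square


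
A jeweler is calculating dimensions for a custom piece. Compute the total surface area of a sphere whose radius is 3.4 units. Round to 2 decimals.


Shape: sphere
Radius r = 3.4 units
Formula: SA = 4 * pi * r^2
r^2 = 11.56
SA = 4 * pi * 11.56
SA = 46.24 * pi
SA = 145.27
145.27 units^2


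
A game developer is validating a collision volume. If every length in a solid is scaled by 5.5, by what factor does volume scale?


Linear scale factor k = 5.5
Rule: under a linear scaling by k, volumes scale by k^3.
k^3 = 5.5 * 5.5 * 5.5
k^3 = 30.25 * 5.5
k^3 = 166.375
Volume scales by a factor of 166.375.
166.375 (dimensionless)


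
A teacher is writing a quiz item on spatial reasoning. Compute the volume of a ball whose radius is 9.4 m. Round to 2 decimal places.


Shape: sphere
Radius r = 9.4 m
Formula: V = (4/3) * pi * r^3
r^3 = 830.584
(4/3) * 830.584 = 1107.445333
V = 1107.445333 * pi
V = 3479.14
3479.14 m^3


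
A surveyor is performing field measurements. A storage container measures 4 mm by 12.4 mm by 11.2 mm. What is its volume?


Shape: rectangular prism
l = 4 mm, w = 12.4 mm, h = 11.2 mm
Formula: V = l * w * h
V = 4 * 12.4 * 11.2
V = 49.6 * 11.2
V = 555.52
555.52 mm^3


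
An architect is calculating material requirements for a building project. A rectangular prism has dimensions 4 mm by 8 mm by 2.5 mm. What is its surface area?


Shape: rectangular prism
l = 4 mm, w = 8 mm, h = 2.5 mm
Formula: SA = 2(lw + lh + wh)
lw = 32, lh = 10, wh = 20
lw + lh + wh = 62
SA = 2 * 62
SA = 124
124 mm^2


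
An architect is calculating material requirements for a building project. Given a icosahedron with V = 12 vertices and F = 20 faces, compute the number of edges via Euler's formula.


Polyhedron: icosahedron
Euler's formula for convex polyhedra: V - E + F = 2
Given: V = 12 vertices and F = 20 faces
Solve for E:
E = V + F - 2 = 12 + 20 - 2 = 30
30 edges


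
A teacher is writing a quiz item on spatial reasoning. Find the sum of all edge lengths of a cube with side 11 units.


Shape: cube
Side s = 11 units
A cube has 12 edges, all equal.
Formula: total edge length = 12 * s
Total = 12 * 11
Total = 132
132 units


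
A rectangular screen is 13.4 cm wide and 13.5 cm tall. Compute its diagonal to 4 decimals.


Shape: rectangle (diagonal via Pythagoras)
Sides: 13.4 cm and 13.5 cm
Formula: d = sqrt(l^2 + w^2)
l^2 = 179.56, w^2 = 182.25
l^2 + w^2 = 361.81
d = sqrt(361.81)
d = 19.0213
19.0213 cm


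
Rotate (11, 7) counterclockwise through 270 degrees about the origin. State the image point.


Transformation: rotation about the origin
Original point: (11, 7)
Rule for 270 deg counterclockwise: (x, y) -> (y, -x)
Apply: (11, 7) -> (7, -11)
(7, -11)


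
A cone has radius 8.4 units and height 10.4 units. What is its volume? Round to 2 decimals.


Shape: cone
Radius r = 8.4 units, Height h = 10.4 units
Formula: V = (1/3) * pi * r^2 * h
r^2 = 70.56
pi * r^2 * h = pi * 70.56 * 10.4 = 733.824 * pi
V = 733.824 * pi / 3
V = 768.46
768.46 units^3


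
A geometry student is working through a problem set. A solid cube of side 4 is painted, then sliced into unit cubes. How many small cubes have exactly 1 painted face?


Large cube: 4 x 4 x 4, cut into unit cubes.
n = 4, so n - 2 = 2
Cubes with 1 painted face lie in the interior of each face.
A cube has 6 faces; each contributes (n - 2)^2 = 4 such cubes.
Count = 6 * 4 = 24
24 unit cubes


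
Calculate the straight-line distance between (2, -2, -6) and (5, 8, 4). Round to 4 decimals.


3D distance between two points
P1 = (2, -2, -6), P2 = (5, 8, 4)
Formula: d = sqrt((x2-x1)^2 + (y2-y1)^2 + (z2-z1)^2)
dx = 5 - 2 = 3
dy = 8 - -2 = 10
dz = 4 - -6 = 10
dx^2 + dy^2 + dz^2 = 9 + 100 + 100 = 209
d = sqrt(209)
d = 14.4568
14.4568 units


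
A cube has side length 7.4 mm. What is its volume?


Shape: cube
Side s = 7.4 mm
Formula: V = s^3
V = 7.4 * 7.4 * 7.4
V = 54.76 * 7.4
V = 405.224
405.224 mm^3


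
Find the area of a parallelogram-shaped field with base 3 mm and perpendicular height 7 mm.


Shape: parallelogram
Base b = 3 mm, Height h = 7 mm
Formula: A = b * h
A = 3 * 7
A = 21
21 mm^2


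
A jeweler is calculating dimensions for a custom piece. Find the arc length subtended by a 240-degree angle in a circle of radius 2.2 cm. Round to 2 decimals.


Shape: circular arc
Radius r = 2.2 cm, Angle = 240 degrees
Formula: L = (angle/360) * 2 * pi * r
2 * pi * r = 4.4 * pi
L = (240/360) * 4.4 * pi
L = 2.933333 * pi
L = 9.22
9.22 cm


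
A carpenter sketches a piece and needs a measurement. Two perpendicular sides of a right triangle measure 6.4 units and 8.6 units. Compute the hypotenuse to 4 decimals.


Shape: right triangle
Legs a = 6.4 units, b = 8.6 units
Formula: c = sqrt(a^2 + b^2)
a^2 = 40.96, b^2 = 73.96
a^2 + b^2 = 114.92
c = sqrt(114.92)
c = 10.7201
10.7201 units


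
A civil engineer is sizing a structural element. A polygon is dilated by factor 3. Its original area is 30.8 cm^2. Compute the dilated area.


Linear scale factor k = 3
Original area = 30.8 cm^2
Rule: under a linear scaling by k, areas scale by k^2.
k^2 = 3^2 = 9
New area = 30.8 * 9
New area = 277.2
277.2 cm^2


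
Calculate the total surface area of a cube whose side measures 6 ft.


Shape: cube
Side s = 6 ft
A cube has 6 square faces.
Formula: SA = 6 * s^2
s^2 = 36
SA = 6 * 36
SA = 216
216 ft^2


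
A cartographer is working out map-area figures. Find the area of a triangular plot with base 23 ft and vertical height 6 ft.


Shape: triangle
Base b = 23 ft, Height h = 6 ft
Formula: A = (1/2) * b * h
A = 0.5 * 23 * 6
A = 0.5 * 138
A = 69
69 ft^2


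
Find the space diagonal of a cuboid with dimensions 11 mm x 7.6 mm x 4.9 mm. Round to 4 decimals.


Shape: rectangular box (space diagonal)
l = 11 mm, w = 7.6 mm, h = 4.9 mm
Visualize: the diagonal of the base, then a right triangle with that diagonal and the height.
Formula: d = sqrt(l^2 + w^2 + h^2)
l^2 + w^2 + h^2 = 121 + 57.76 + 24.01 = 202.77
d = sqrt(202.77)
d = 14.2397
14.2397 mm


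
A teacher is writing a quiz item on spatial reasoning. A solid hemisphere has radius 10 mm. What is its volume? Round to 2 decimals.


Shape: hemisphere (half of a sphere)
Radius r = 10 mm
Formula: V = (1/2) * (4/3) * pi * r^3 = (2/3) * pi * r^3
r^3 = 1000
(2/3) * 1000 = 666.666667
V = 666.666667 * pi
V = 2094.4
2094.4 mm^3


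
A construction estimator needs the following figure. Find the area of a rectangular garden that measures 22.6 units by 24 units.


Shape: rectangle
Length l = 22.6 units, Width w = 24 units
Formula: A = l * w
A = 22.6 * 24
A = 542.4
542.4 units^2


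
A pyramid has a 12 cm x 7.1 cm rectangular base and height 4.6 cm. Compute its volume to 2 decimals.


Shape: rectangular pyramid
Base: 12 cm x 7.1 cm, Height h = 4.6 cm
Formula: V = (1/3) * base_area * h
base_area = 12 * 7.1 = 85.2
base_area * h = 85.2 * 4.6 = 391.92
V = 391.92 / 3
V = 130.64
130.64 cm^3


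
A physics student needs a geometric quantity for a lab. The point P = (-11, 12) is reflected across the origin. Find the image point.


Transformation: reflection
Original point: (-11, 12)
Rule for reflection through the origin: (x, y) -> (-x, -y)
Apply: (-11, 12) -> (11, -12)
(11, -12)


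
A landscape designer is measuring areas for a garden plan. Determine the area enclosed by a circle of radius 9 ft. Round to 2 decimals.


Shape: circle
Radius r = 9 ft
Formula: A = pi * r^2
r^2 = 9^2 = 81
A = pi * 81
A = 254.47
254.47 ft^2


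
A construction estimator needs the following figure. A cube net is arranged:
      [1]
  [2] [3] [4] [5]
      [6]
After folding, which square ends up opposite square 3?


Net: cross layout. Take square 3 as the base (bottom).
Fold the four squares in the horizontal row up around 3: 2 -> left, 4 -> right, 5 wraps to the top.
Fold 1 and 6 up from 3: 1 -> back, 6 -> front.
Opposite pairs are therefore: (1, 6), (2, 4), (3, 5).
Face 3 is opposite face 5.
face 5


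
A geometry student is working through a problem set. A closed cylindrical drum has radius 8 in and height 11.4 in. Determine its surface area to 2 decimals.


Shape: closed cylinder
Radius r = 8 in, Height h = 11.4 in
Formula: SA = 2*pi*r^2 + 2*pi*r*h = 2*pi*r*(r + h)
r + h = 19.4
2 * r * (r + h) = 2 * 8 * 19.4 = 310.4
SA = 310.4 * pi
SA = 975.15
975.15 in^2


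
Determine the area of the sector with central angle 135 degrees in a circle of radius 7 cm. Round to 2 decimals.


Shape: circular sector
Radius r = 7 cm, Angle = 135 degrees
Formula: A = (angle/360) * pi * r^2
r^2 = 49
Fraction of circle = 135/360
A = (135/360) * pi * 49
A = 18.375 * pi
A = 57.73
57.73 cm^2


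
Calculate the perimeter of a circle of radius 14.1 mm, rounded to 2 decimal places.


Shape: circle
Radius r = 14.1 mm
Formula: C = 2 * pi * r
C = 2 * pi * 14.1
C = 28.2 * pi
C = 88.59
88.59 mm


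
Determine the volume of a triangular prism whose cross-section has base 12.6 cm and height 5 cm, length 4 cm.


Shape: triangular prism
Triangle base = 12.6 cm, triangle height = 5 cm, prism length L = 4 cm
Formula: V = (1/2 * b * h_tri) * L
Cross-section area = 0.5 * 12.6 * 5 = 31.5
V = 31.5 * 4
V = 126
126 cm^3


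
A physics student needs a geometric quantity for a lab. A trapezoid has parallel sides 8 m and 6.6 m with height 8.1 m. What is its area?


Shape: trapezoid
Parallel sides a = 8 m, b = 6.6 m; Height h = 8.1 m
Formula: A = (a + b) * h / 2
a + b = 8 + 6.6 = 14.6
A = 14.6 * 8.1 / 2
A = 118.26 / 2
A = 59.13
59.13 m^2


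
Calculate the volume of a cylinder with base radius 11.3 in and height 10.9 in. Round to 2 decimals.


Shape: cylinder
Radius r = 11.3 in, Height h = 10.9 in
Formula: V = pi * r^2 * h
r^2 = 127.69
V = pi * 127.69 * 10.9
V = 1391.821 * pi
V = 4372.53
4372.53 in^3


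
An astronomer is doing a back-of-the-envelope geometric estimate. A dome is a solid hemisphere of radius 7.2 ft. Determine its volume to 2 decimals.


Shape: hemisphere (half of a sphere)
Radius r = 7.2 ft
Formula: V = (1/2) * (4/3) * pi * r^3 = (2/3) * pi * r^3
r^3 = 373.248
(2/3) * 373.248 = 248.832
V = 248.832 * pi
V = 781.73
781.73 ft^3


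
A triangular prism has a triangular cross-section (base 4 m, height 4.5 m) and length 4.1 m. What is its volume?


Shape: triangular prism
Triangle base = 4 m, triangle height = 4.5 m, prism length L = 4.1 m
Formula: V = (1/2 * b * h_tri) * L
Cross-section area = 0.5 * 4 * 4.5 = 9
V = 9 * 4.1
V = 36.9
36.9 m^3


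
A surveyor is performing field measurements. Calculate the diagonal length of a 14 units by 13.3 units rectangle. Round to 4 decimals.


Shape: rectangle (diagonal via Pythagoras)
Sides: 14 units and 13.3 units
Formula: d = sqrt(l^2 + w^2)
l^2 = 196, w^2 = 176.89
l^2 + w^2 = 372.89
d = sqrt(372.89)
d = 19.3104
19.3104 units


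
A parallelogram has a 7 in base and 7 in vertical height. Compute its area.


Shape: parallelogram
Base b = 7 in, Height h = 7 in
Formula: A = b * h
A = 7 * 7
A = 49
49 in^2


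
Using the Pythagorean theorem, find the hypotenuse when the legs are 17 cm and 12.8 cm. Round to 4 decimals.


Shape: right triangle
Legs a = 17 cm, b = 12.8 cm
Formula: c = sqrt(a^2 + b^2)
a^2 = 289, b^2 = 163.84
a^2 + b^2 = 452.84
c = sqrt(452.84)
c = 21.28
21.28 cm


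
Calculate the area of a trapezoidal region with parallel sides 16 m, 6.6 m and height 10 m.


Shape: trapezoid
Parallel sides a = 16 m, b = 6.6 m; Height h = 10 m
Formula: A = (a + b) * h / 2
a + b = 16 + 6.6 = 22.6
A = 22.6 * 10 / 2
A = 226 / 2
A = 113
113 m^2


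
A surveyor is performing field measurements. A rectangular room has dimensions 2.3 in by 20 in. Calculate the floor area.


Shape: rectangle
Length l = 2.3 in, Width w = 20 in
Formula: A = l * w
A = 2.3 * 20
A = 46
46 in^2


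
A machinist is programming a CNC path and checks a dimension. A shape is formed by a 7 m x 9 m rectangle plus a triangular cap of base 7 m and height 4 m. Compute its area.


Composite shape: rectangle + triangle
Rectangle area = 7 * 9 = 63
Triangle area = 0.5 * 7 * 4 = 14
Total = 63 + 14
Total = 77
77 m^2


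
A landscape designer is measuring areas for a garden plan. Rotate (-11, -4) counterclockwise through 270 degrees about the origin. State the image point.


Transformation: rotation about the origin
Original point: (-11, -4)
Rule for 270 deg counterclockwise: (x, y) -> (y, -x)
Apply: (-11, -4) -> (-4, 11)
(-4, 11)


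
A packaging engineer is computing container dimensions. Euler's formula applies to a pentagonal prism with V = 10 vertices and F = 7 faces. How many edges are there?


Polyhedron: pentagonal prism
Euler's formula for convex polyhedra: V - E + F = 2
Given: V = 10 vertices and F = 7 faces
Solve for E:
E = V + F - 2 = 10 + 7 - 2 = 15
15 edges


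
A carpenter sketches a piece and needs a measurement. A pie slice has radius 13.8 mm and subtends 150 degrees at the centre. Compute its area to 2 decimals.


Shape: circular sector
Radius r = 13.8 mm, Angle = 150 degrees
Formula: A = (angle/360) * pi * r^2
r^2 = 190.44
Fraction of circle = 150/360
A = (150/360) * pi * 190.44
A = 79.35 * pi
A = 249.29
249.29 mm^2


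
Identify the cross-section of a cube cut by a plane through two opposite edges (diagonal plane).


Solid: cube
Cutting plane: through two opposite edges (diagonal plane)
Visualize the intersection of the plane with the solid's surface.
The boundary of the cut region is a rectangle.
rectangle


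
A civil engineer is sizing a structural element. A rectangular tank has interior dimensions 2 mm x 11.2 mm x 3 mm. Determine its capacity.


Shape: rectangular prism
l = 2 mm, w = 11.2 mm, h = 3 mm
Formula: V = l * w * h
V = 2 * 11.2 * 3
V = 22.4 * 3
V = 67.2
67.2 mm^3


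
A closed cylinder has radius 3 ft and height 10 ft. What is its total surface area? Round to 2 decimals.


Shape: closed cylinder
Radius r = 3 ft, Height h = 10 ft
Formula: SA = 2*pi*r^2 + 2*pi*r*h = 2*pi*r*(r + h)
r + h = 13
2 * r * (r + h) = 2 * 3 * 13 = 78
SA = 78 * pi
SA = 245.04
245.04 ft^2


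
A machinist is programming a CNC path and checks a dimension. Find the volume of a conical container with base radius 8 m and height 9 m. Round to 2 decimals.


Shape: cone
Radius r = 8 m, Height h = 9 m
Formula: V = (1/3) * pi * r^2 * h
r^2 = 64
pi * r^2 * h = pi * 64 * 9 = 576 * pi
V = 576 * pi / 3
V = 603.19
603.19 m^3


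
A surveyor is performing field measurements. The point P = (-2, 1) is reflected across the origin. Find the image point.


Transformation: reflection
Original point: (-2, 1)
Rule for reflection through the origin: (x, y) -> (-x, -y)
Apply: (-2, 1) -> (2, -1)
(2, -1)


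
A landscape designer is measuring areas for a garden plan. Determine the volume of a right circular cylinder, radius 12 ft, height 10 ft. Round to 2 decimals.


Shape: cylinder
Radius r = 12 ft, Height h = 10 ft
Formula: V = pi * r^2 * h
r^2 = 144
V = pi * 144 * 10
V = 1440 * pi
V = 4523.89
4523.89 ft^3


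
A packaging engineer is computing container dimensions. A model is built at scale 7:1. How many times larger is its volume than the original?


Linear scale factor k = 7
Rule: under a linear scaling by k, volumes scale by k^3.
k^3 = 7 * 7 * 7
k^3 = 49 * 7
k^3 = 343
Volume scales by a factor of 343.
343 (dimensionless)


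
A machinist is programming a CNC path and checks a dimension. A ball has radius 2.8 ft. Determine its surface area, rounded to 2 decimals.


Shape: sphere
Radius r = 2.8 ft
Formula: SA = 4 * pi * r^2
r^2 = 7.84
SA = 4 * pi * 7.84
SA = 31.36 * pi
SA = 98.52
98.52 ft^2


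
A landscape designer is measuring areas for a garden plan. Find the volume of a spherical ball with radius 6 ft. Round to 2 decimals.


Shape: sphere
Radius r = 6 ft
Formula: V = (4/3) * pi * r^3
r^3 = 216
(4/3) * 216 = 288
V = 288 * pi
V = 904.78
904.78 ft^3


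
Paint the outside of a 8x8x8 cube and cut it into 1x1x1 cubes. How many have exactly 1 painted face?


Large cube: 8 x 8 x 8, cut into unit cubes.
n = 8, so n - 2 = 6
Cubes with 1 painted face lie in the interior of each face.
A cube has 6 faces; each contributes (n - 2)^2 = 36 such cubes.
Count = 6 * 36 = 216
216 unit cubes


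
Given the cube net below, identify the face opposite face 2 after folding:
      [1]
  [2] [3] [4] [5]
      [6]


Net: cross layout. Take square 3 as the base (bottom).
Fold the four squares in the horizontal row up around 3: 2 -> left, 4 -> right, 5 wraps to the top.
Fold 1 and 6 up from 3: 1 -> back, 6 -> front.
Opposite pairs are therefore: (1, 6), (2, 4), (3, 5).
Face 2 is opposite face 4.
face 4


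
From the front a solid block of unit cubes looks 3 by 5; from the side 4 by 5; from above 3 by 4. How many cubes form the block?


Orthographic views of a solid rectangular block:
Front view 3 x 5 -> length = 3, height = 5
Side view 4 x 5 -> width = 4, height = 5 (consistent)
Top view 3 x 4 -> confirms length = 3, width = 4
The block is 3 x 4 x 5.
Total unit cubes = 3 * 4 * 5 = 60
60 unit cubes
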